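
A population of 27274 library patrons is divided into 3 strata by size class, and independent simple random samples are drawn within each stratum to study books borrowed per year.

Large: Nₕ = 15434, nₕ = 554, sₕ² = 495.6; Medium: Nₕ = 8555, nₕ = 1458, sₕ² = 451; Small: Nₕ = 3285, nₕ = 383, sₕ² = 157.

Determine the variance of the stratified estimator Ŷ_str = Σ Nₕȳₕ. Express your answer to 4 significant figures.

2.281 × 10^8

Var(Ŷ_str) = Σₕ Nₕ²(1 − fₕ)sₕ²/nₕ.
Large: 15434²·(1 − 554/15434)·495.6/554 = 2.0544849 × 10^8.
Medium: 8555²·(1 − 1458/8555)·451/1458 = 1.8780789 × 10^7.
Small: 3285²·(1 − 383/3285)·157/383 = 3.907812 × 10^6.
Sum = 2.2813709 × 10^8.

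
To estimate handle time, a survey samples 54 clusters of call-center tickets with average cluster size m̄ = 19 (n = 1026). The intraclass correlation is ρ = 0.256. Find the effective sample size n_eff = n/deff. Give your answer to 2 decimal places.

182.95

deff = 1 + (19 − 1)·0.256 = 1 + 4.608 = 5.608.
n_eff = 1026 / 5.608 = 182.95.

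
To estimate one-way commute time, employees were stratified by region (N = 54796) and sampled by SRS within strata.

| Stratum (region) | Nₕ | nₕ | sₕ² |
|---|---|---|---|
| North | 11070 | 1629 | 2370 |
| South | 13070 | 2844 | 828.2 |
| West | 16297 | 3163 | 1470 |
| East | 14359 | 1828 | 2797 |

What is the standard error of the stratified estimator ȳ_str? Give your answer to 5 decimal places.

0.43408

Var(ȳ_str) = Σₕ Wₕ²(1 − fₕ)sₕ²/nₕ with Wₕ = Nₕ/N, N = 54796.
North: Wₕ = 0.20202205; term = 0.20202205²·(1 − 0.14715447)·2370/1629 = 0.050640171.
South: Wₕ = 0.23852106; term = 0.23852106²·(1 − 0.21759755)·828.2/2844 = 0.012962516.
West: Wₕ = 0.29741222; term = 0.29741222²·(1 − 0.19408480)·1470/3163 = 0.03313028.
East: Wₕ = 0.26204467; term = 0.26204467²·(1 − 0.12730692)·2797/1828 = 0.091691375.
Sum = 0.18842434.
SE = √(0.18842434) = 0.43408.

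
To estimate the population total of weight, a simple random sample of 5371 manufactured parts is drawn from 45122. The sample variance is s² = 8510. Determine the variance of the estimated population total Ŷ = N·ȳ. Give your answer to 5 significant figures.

2.8419 × 10^9

Var(Ŷ) = N²·Var(ȳ) = N²·(1 − n/N)·s²/n.
f = 5371/45122 = 0.11903284; Var(ȳ) = 0.88096716·8510/5371 = 1.3958351.
Var(Ŷ) = 45122² · 1.3958351 = 2.8419131 × 10^9.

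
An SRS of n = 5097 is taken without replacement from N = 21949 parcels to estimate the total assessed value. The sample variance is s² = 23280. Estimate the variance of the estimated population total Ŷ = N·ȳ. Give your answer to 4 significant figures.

Var(Ŷ) = N²·Var(ȳ) = N²·(1 − n/N)·s²/n.
f = 5097/21949 = 0.23222015; Var(ȳ) = 0.76777985·23280/5097 = 3.506752.
Var(Ŷ) = 21949² · 3.506752 = 1.6894079 × 10^9.

1.689 × 10^9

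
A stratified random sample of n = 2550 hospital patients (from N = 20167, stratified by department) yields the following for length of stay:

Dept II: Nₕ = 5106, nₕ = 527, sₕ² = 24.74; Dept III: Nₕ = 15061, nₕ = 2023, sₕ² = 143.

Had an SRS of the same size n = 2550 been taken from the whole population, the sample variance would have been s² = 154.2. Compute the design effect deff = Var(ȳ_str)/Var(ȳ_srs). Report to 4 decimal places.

Var(ȳ_str) = Σ Wₕ²(1−fₕ)sₕ²/nₕ with Wₕ = Nₕ/20167:
  Dept II: (5106/20167)²·(1−527/5106)·24.74/527 = 0.0026987207
  Dept III: (15061/20167)²·(1−2023/15061)·143/2023 = 0.034128904
  → Var(ȳ_str) = 0.036827625.
Var(ȳ_srs) = (1 − 2550/20167)·154.2/2550 = 0.052824434.
deff = 0.036827625 / 0.052824434 = 0.6972.

0.6972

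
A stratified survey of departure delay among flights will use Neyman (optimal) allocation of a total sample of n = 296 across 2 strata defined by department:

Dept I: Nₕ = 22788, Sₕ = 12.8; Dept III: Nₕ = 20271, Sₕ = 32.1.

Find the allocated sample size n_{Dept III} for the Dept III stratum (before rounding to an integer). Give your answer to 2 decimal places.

Neyman allocation: nₕ = n·NₕSₕ / Σⱼ NⱼSⱼ.
Σ NⱼSⱼ = 22788·12.8 + 20271·32.1 = 942385.5.
n_{Dept III} = 296·20271·32.1 / 942385.5 = 204.38.

204.38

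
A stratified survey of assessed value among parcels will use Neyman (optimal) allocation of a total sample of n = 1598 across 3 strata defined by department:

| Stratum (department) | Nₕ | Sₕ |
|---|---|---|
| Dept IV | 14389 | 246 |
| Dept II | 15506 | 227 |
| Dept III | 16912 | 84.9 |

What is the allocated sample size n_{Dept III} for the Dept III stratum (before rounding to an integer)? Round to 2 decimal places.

270.08

Neyman allocation: nₕ = n·NₕSₕ / Σⱼ NⱼSⱼ.
Σ NⱼSⱼ = 14389·246 + 15506·227 + 16912·84.9 = 8.4953848 × 10^6.
n_{Dept III} = 1598·16912·84.9 / (8.4953848 × 10^6) = 270.08.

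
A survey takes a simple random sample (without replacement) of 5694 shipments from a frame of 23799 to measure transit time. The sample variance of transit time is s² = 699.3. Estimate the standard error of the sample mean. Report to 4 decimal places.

Under SRS without replacement, Var(ȳ) = (1 − f)·s²/n with f = n/N = 5694/23799 = 0.23925375.
Var(ȳ) = (1 − 0.23925375)·699.3/5694 = 0.76074625·0.12281349 = 0.0934299.
SE(ȳ) = √(0.0934299) = 0.3057.

0.3057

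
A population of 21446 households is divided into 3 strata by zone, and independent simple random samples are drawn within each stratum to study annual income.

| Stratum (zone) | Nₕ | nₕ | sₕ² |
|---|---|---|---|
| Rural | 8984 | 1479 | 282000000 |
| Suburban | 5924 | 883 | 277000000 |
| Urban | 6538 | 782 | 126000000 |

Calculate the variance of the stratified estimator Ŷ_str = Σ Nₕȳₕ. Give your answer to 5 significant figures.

2.8288 × 10^13

Var(Ŷ_str) = Σₕ Nₕ²(1 − fₕ)sₕ²/nₕ.
Rural: 8984²·(1 − 1479/8984)·282000000/1479 = 1.2855867 × 10^13.
Suburban: 5924²·(1 − 883/5924)·277000000/883 = 9.3680848 × 10^12.
Urban: 6538²·(1 − 782/6538)·126000000/782 = 6.0635853 × 10^12.
Sum = 2.8287537 × 10^13.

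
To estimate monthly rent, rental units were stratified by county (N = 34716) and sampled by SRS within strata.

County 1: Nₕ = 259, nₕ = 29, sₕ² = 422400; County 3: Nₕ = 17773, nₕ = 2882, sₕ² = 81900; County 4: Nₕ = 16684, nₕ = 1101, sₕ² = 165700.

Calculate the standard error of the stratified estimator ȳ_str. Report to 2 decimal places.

Var(ȳ_str) = Σₕ Wₕ²(1 − fₕ)sₕ²/nₕ with Wₕ = Nₕ/N, N = 34716.
County 1: Wₕ = 0.00746054; term = 0.00746054²·(1 − 0.11196911)·422400/29 = 0.71993643.
County 3: Wₕ = 0.51195414; term = 0.51195414²·(1 − 0.16215608)·81900/2882 = 6.2404394.
County 4: Wₕ = 0.48058532; term = 0.48058532²·(1 − 0.06599137)·165700/1101 = 32.465873.
Sum = 39.426249.
SE = √(39.426249) = 6.28.

6.28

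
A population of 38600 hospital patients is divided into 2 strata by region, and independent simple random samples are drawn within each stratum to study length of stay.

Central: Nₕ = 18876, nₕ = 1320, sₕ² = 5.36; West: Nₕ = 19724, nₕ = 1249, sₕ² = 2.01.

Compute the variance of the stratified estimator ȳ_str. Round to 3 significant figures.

0.00130

Var(ȳ_str) = Σₕ Wₕ²(1 − fₕ)sₕ²/nₕ with Wₕ = Nₕ/N, N = 38600.
Central: Wₕ = 0.48901554; term = 0.48901554²·(1 − 0.06993007)·5.36/1320 = 9.0313316 × 10^-4.
West: Wₕ = 0.51098446; term = 0.51098446²·(1 − 0.06332387)·2.01/1249 = 3.9358492 × 10^-4.
Sum = 0.0012967181.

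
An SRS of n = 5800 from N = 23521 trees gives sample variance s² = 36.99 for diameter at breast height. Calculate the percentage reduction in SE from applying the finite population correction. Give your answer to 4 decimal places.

13.2007

f = n/N = 5800/23521 = 0.24658816.
SE_no-fpc = √(s²/n) = 0.079859791; SE_fpc = √((1−f)s²/n) = 0.069317739.
Ratio = √(1−f) = 0.86799300. Reduction = 100·(1 − 0.86799300) = 13.2007%.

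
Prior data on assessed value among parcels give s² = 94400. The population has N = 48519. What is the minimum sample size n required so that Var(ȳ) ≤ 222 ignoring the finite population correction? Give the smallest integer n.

426

Without fpc, n₀ = s²/D = 94400/222 = 425.2252.
Rounding up, n = 426.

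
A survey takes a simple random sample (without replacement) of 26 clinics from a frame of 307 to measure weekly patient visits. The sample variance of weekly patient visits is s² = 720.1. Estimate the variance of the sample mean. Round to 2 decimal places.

25.35

Under SRS without replacement, Var(ȳ) = (1 − f)·s²/n with f = n/N = 26/307 = 0.08469055.
Var(ȳ) = (1 − 0.08469055)·720.1/26 = 0.91530945·27.696154 = 25.350551.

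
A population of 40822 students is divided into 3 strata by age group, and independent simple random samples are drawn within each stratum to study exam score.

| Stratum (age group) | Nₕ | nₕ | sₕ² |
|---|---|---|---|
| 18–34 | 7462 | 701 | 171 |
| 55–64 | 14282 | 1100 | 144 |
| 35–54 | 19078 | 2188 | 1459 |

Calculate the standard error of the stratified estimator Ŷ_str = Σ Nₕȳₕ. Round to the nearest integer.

Var(Ŷ_str) = Σₕ Nₕ²(1 − fₕ)sₕ²/nₕ.
18–34: 7462²·(1 − 701/7462)·171/701 = 1.2306775 × 10^7.
55–64: 14282²·(1 − 1100/14282)·144/1100 = 2.4645642 × 10^7.
35–54: 19078²·(1 − 2188/19078)·1459/2188 = 2.1486737 × 10^8.
Sum = 2.5181979 × 10^8.
SE = √(2.5181979 × 10^8) = 15869.

15869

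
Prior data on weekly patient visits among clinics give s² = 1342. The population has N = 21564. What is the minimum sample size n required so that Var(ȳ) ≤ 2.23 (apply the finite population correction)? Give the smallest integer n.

586

Without fpc, n₀ = s²/D = 1342/2.23 = 601.7937.
With fpc, (1 − n/N)·s²/n ≤ D requires n ≥ n₀/(1 + n₀/N) = 601.7937/(1 + 601.7937/21564) = 585.4552.
Rounding up, n = 586.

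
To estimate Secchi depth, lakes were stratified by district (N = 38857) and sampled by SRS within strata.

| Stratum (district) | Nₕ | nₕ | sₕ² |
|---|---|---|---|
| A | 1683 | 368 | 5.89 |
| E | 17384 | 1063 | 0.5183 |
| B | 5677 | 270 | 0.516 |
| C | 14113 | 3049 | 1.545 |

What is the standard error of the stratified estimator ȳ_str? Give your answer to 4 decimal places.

Var(ȳ_str) = Σₕ Wₕ²(1 − fₕ)sₕ²/nₕ with Wₕ = Nₕ/N, N = 38857.
A: Wₕ = 0.04331266; term = 0.04331266²·(1 − 0.21865716)·5.89/368 = 2.3460584 × 10^-5.
E: Wₕ = 0.44738400; term = 0.44738400²·(1 − 0.06114818)·0.5183/1063 = 9.1623291 × 10^-5.
B: Wₕ = 0.14609980; term = 0.14609980²·(1 − 0.04756033)·0.516/270 = 3.8852831 × 10^-5.
C: Wₕ = 0.36320354; term = 0.36320354²·(1 − 0.21604195)·1.545/3049 = 5.2403951 × 10^-5.
Sum = 2.0634066 × 10^-4.
SE = √(2.0634066 × 10^-4) = 0.0144.

0.0144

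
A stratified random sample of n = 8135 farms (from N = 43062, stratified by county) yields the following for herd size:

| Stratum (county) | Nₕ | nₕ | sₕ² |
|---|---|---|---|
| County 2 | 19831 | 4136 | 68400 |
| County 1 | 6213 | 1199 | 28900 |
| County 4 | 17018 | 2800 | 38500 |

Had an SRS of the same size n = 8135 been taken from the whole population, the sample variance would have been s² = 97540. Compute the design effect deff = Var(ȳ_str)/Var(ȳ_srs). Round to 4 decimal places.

0.5116

Var(ȳ_str) = Σ Wₕ²(1−fₕ)sₕ²/nₕ with Wₕ = Nₕ/43062:
  County 2: (19831/43062)²·(1−4136/19831)·68400/4136 = 2.7758316
  County 1: (6213/43062)²·(1−1199/6213)·28900/1199 = 0.40492627
  County 4: (17018/43062)²·(1−2800/17018)·38500/2800 = 1.7941607
  → Var(ȳ_str) = 4.9749186.
Var(ȳ_srs) = (1 − 8135/43062)·97540/8135 = 9.7250598.
deff = 4.9749186 / 9.7250598 = 0.5116.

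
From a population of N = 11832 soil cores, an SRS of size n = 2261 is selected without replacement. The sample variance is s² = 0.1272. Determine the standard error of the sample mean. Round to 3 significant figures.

Under SRS without replacement, Var(ȳ) = (1 − f)·s²/n with f = n/N = 2261/11832 = 0.19109195.
Var(ȳ) = (1 − 0.19109195)·0.1272/2261 = 0.80890805·5.6258293 × 10^-5 = 4.5507786 × 10^-5.
SE(ȳ) = √(4.5507786 × 10^-5) = 0.00675.

0.00675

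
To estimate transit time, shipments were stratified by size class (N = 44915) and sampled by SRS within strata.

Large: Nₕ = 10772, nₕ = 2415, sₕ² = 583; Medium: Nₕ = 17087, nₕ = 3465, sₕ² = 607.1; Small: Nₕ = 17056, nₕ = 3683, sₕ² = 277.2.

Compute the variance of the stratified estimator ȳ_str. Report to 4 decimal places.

Var(ȳ_str) = Σₕ Wₕ²(1 − fₕ)sₕ²/nₕ with Wₕ = Nₕ/N, N = 44915.
Large: Wₕ = 0.23983079; term = 0.23983079²·(1 − 0.22419235)·583/2415 = 0.010772472.
Medium: Wₕ = 0.38042970; term = 0.38042970²·(1 − 0.20278574)·607.1/3465 = 0.020215332.
Small: Wₕ = 0.37973951; term = 0.37973951²·(1 − 0.21593574)·277.2/3683 = 0.0085097094.
Sum = 0.039497513.

0.0395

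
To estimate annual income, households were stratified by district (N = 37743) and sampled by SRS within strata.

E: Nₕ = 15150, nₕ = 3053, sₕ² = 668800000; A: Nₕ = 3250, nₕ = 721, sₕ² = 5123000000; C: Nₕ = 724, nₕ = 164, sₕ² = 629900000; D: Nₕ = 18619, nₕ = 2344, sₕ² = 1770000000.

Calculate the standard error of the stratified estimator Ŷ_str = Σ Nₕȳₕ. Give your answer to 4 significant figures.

1.814 × 10^7

Var(Ŷ_str) = Σₕ Nₕ²(1 − fₕ)sₕ²/nₕ.
E: 15150²·(1 − 3053/15150)·668800000/3053 = 4.0147617 × 10^13.
A: 3250²·(1 − 721/3250)·5123000000/721 = 5.8401134 × 10^13.
C: 724²·(1 − 164/724)·629900000/164 = 1.5572357 × 10^12.
D: 18619²·(1 − 2344/18619)·1770000000/2344 = 2.2881949 × 10^14.
Sum = 3.2892548 × 10^14.
SE = √(3.2892548 × 10^14) = 1.814 × 10^7.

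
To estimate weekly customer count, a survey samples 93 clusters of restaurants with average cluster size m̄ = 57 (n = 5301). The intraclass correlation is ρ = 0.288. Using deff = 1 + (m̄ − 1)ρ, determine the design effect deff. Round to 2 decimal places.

17.13

deff = 1 + (57 − 1)·0.288 = 1 + 16.128 = 17.128.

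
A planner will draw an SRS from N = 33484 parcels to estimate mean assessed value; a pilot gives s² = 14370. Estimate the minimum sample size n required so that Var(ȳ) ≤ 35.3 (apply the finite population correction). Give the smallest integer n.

403

Without fpc, n₀ = s²/D = 14370/35.3 = 407.0822.
With fpc, (1 − n/N)·s²/n ≤ D requires n ≥ n₀/(1 + n₀/N) = 407.0822/(1 + 407.0822/33484) = 402.1925.
Rounding up, n = 403.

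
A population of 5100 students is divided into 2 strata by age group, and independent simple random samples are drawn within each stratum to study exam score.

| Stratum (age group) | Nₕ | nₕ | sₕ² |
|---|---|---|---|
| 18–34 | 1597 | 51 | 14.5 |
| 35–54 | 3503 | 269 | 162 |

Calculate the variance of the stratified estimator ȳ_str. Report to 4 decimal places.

0.2893

Var(ȳ_str) = Σₕ Wₕ²(1 − fₕ)sₕ²/nₕ with Wₕ = Nₕ/N, N = 5100.
18–34: Wₕ = 0.31313725; term = 0.31313725²·(1 − 0.03193488)·14.5/51 = 0.026988073.
35–54: Wₕ = 0.68686275; term = 0.68686275²·(1 − 0.07679132)·162/269 = 0.26230256.
Sum = 0.28929063.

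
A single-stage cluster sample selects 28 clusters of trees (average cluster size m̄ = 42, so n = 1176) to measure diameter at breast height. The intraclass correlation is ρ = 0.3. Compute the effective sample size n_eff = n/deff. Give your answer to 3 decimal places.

88.421

deff = 1 + (42 − 1)·0.3 = 1 + 12.3 = 13.3.
n_eff = 1176 / 13.3 = 88.421.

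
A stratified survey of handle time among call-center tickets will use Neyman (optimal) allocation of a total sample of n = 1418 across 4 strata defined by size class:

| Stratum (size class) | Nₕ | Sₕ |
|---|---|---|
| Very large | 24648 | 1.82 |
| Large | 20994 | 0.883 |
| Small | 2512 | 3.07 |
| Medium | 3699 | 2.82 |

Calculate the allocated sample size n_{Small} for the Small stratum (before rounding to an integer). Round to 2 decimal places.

134.11

Neyman allocation: nₕ = n·NₕSₕ / Σⱼ NⱼSⱼ.
Σ NⱼSⱼ = 24648·1.82 + 20994·0.883 + 2512·3.07 + 3699·2.82 = 81540.082.
n_{Small} = 1418·2512·3.07 / 81540.082 = 134.11.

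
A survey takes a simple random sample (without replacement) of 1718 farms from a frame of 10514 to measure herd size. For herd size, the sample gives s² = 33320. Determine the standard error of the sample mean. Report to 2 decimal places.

Under SRS without replacement, Var(ȳ) = (1 − f)·s²/n with f = n/N = 1718/10514 = 0.16340118.
Var(ȳ) = (1 − 0.16340118)·33320/1718 = 0.83659882·19.394645 = 16.225537.
SE(ȳ) = √(16.225537) = 4.03.

4.03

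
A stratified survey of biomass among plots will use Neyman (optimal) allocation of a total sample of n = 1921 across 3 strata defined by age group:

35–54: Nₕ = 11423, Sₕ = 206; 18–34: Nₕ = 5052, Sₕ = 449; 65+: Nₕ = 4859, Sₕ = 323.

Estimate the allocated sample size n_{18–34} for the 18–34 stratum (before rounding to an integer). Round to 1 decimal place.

Neyman allocation: nₕ = n·NₕSₕ / Σⱼ NⱼSⱼ.
Σ NⱼSⱼ = 11423·206 + 5052·449 + 4859·323 = 6.190943 × 10^6.
n_{18–34} = 1921·5052·449 / (6.190943 × 10^6) = 703.9.

703.9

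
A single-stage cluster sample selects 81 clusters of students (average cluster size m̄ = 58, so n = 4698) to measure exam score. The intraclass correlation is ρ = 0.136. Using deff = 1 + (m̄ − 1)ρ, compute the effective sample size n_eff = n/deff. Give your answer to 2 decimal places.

deff = 1 + (58 − 1)·0.136 = 1 + 7.752 = 8.752.
n_eff = 4698 / 8.752 = 536.79.

536.79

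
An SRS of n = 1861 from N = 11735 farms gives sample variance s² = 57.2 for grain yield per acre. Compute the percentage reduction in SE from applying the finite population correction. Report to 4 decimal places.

8.2713

f = n/N = 1861/11735 = 0.15858543.
SE_no-fpc = √(s²/n) = 0.17531732; SE_fpc = √((1−f)s²/n) = 0.16081622.
Ratio = √(1−f) = 0.91728653. Reduction = 100·(1 − 0.91728653) = 8.2713%.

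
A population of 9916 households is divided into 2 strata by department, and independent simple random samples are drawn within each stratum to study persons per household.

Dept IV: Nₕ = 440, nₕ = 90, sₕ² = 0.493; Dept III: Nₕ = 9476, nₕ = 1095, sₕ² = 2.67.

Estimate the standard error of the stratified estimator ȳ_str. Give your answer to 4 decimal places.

Var(ȳ_str) = Σₕ Wₕ²(1 − fₕ)sₕ²/nₕ with Wₕ = Nₕ/N, N = 9916.
Dept IV: Wₕ = 0.04437273; term = 0.04437273²·(1 − 0.20454545)·0.493/90 = 8.5793047 × 10^-6.
Dept III: Wₕ = 0.95562727; term = 0.95562727²·(1 − 0.11555509)·2.67/1095 = 0.0019694502.
Sum = 0.0019780295.
SE = √(0.0019780295) = 0.0445.

0.0445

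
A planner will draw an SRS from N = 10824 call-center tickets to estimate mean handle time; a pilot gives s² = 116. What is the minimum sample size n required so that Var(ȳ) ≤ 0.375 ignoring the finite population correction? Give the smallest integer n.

Without fpc, n₀ = s²/D = 116/0.375 = 309.3333.
Rounding up, n = 310.

310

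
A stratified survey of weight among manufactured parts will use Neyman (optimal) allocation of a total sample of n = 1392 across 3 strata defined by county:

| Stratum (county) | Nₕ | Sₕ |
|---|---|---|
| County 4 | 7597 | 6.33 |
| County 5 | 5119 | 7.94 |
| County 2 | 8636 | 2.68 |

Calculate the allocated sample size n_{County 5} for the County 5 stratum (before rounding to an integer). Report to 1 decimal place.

Neyman allocation: nₕ = n·NₕSₕ / Σⱼ NⱼSⱼ.
Σ NⱼSⱼ = 7597·6.33 + 5119·7.94 + 8636·2.68 = 111878.35.
n_{County 5} = 1392·5119·7.94 / 111878.35 = 505.7.

505.7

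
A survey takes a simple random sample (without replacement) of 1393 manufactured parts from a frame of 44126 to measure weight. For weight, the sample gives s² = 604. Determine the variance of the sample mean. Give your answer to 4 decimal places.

Under SRS without replacement, Var(ȳ) = (1 − f)·s²/n with f = n/N = 1393/44126 = 0.03156869.
Var(ȳ) = (1 − 0.03156869)·604/1393 = 0.96843131·0.43359655 = 0.41990848.

0.4199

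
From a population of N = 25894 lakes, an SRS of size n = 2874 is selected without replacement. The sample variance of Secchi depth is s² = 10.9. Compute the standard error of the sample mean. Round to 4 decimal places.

0.0581

Under SRS without replacement, Var(ȳ) = (1 − f)·s²/n with f = n/N = 2874/25894 = 0.11099096.
Var(ȳ) = (1 − 0.11099096)·10.9/2874 = 0.88900904·0.0037926235 = 0.0033716766.
SE(ȳ) = √(0.0033716766) = 0.0581.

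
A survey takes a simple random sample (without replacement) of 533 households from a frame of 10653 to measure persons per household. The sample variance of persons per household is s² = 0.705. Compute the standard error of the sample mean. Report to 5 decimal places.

0.03545

Under SRS without replacement, Var(ȳ) = (1 − f)·s²/n with f = n/N = 533/10653 = 0.05003285.
Var(ȳ) = (1 − 0.05003285)·0.705/533 = 0.94996715·0.0013227017 = 0.0012565231.
SE(ȳ) = √(0.0012565231) = 0.03545.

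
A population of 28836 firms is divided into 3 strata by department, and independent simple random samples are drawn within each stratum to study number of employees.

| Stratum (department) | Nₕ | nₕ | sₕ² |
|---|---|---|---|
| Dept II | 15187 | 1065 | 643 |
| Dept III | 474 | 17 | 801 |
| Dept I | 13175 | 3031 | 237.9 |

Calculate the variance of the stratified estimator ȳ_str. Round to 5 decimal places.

Var(ȳ_str) = Σₕ Wₕ²(1 − fₕ)sₕ²/nₕ with Wₕ = Nₕ/N, N = 28836.
Dept II: Wₕ = 0.52666805; term = 0.52666805²·(1 − 0.07012577)·643/1065 = 0.15572543.
Dept III: Wₕ = 0.01643779; term = 0.01643779²·(1 − 0.03586498)·801/17 = 0.012274621.
Dept I: Wₕ = 0.45689416; term = 0.45689416²·(1 − 0.23005693)·237.9/3031 = 0.012615322.
Sum = 0.18061537.

0.18062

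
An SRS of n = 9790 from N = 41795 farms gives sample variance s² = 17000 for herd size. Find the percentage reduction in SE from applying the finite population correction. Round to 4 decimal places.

12.4922

f = n/N = 9790/41795 = 0.23423855.
SE_no-fpc = √(s²/n) = 1.3177503; SE_fpc = √((1−f)s²/n) = 1.1531342.
Ratio = √(1−f) = 0.87507797. Reduction = 100·(1 − 0.87507797) = 12.4922%.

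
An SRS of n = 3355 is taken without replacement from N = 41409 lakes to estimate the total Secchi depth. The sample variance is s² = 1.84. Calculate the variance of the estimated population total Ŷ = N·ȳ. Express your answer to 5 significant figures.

864210

Var(Ŷ) = N²·Var(ȳ) = N²·(1 − n/N)·s²/n.
f = 3355/41409 = 0.08102103; Var(ȳ) = 0.91897897·1.84/3355 = 5.0400039 × 10^-4.
Var(Ŷ) = 41409² · (5.0400039 × 10^-4) = 864212.13.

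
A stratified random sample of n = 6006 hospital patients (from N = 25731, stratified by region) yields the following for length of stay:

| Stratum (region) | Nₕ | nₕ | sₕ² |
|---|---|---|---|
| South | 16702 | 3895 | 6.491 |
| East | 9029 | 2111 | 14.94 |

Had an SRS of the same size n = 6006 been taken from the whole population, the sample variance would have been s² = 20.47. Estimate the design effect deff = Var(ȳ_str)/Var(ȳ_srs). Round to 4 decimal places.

0.4616

Var(ȳ_str) = Σ Wₕ²(1−fₕ)sₕ²/nₕ with Wₕ = Nₕ/25731:
  South: (16702/25731)²·(1−3895/16702)·6.491/3895 = 5.3840205 × 10^-4
  East: (9029/25731)²·(1−2111/9029)·14.94/2111 = 6.6768135 × 10^-4
  → Var(ȳ_str) = 0.0012060834.
Var(ȳ_srs) = (1 − 6006/25731)·20.47/6006 = 0.00261272.
deff = 0.0012060834 / 0.00261272 = 0.4616.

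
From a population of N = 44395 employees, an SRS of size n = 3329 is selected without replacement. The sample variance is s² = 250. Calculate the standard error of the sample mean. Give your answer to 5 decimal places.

Under SRS without replacement, Var(ȳ) = (1 − f)·s²/n with f = n/N = 3329/44395 = 0.07498592.
Var(ȳ) = (1 − 0.07498592)·250/3329 = 0.92501408·0.075097627 = 0.069466362.
SE(ȳ) = √(0.069466362) = 0.26356.

0.26356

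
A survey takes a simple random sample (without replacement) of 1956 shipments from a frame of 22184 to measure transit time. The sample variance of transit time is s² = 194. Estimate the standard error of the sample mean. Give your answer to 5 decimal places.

Under SRS without replacement, Var(ȳ) = (1 − f)·s²/n with f = n/N = 1956/22184 = 0.08817166.
Var(ȳ) = (1 − 0.08817166)·194/1956 = 0.91182834·0.099182004 = 0.090436963.
SE(ȳ) = √(0.090436963) = 0.30073.

0.30073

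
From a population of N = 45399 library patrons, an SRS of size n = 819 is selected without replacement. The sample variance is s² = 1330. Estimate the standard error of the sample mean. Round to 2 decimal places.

1.26

Under SRS without replacement, Var(ȳ) = (1 − f)·s²/n with f = n/N = 819/45399 = 0.01804004.
Var(ȳ) = (1 − 0.01804004)·1330/819 = 0.98195996·1.6239316 = 1.5946358.
SE(ȳ) = √(1.5946358) = 1.26.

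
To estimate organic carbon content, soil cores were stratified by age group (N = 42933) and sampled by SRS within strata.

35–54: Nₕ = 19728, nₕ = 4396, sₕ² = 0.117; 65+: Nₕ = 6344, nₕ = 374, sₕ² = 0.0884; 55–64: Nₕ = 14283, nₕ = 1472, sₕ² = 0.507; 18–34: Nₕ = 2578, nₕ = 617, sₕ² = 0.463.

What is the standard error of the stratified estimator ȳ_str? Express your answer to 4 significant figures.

Var(ȳ_str) = Σₕ Wₕ²(1 − fₕ)sₕ²/nₕ with Wₕ = Nₕ/N, N = 42933.
35–54: Wₕ = 0.45950667; term = 0.45950667²·(1 − 0.22283049)·0.117/4396 = 4.3674463 × 10^-6.
65+: Wₕ = 0.14776512; term = 0.14776512²·(1 − 0.05895334)·0.0884/374 = 4.8566376 × 10^-6.
55–64: Wₕ = 0.33268115; term = 0.33268115²·(1 − 0.10305958)·0.507/1472 = 3.4191657 × 10^-5.
18–34: Wₕ = 0.06004705; term = 0.06004705²·(1 − 0.23933282)·0.463/617 = 2.058135 × 10^-6.
Sum = 4.5473876 × 10^-5.
SE = √(4.5473876 × 10^-5) = 0.006743.

0.006743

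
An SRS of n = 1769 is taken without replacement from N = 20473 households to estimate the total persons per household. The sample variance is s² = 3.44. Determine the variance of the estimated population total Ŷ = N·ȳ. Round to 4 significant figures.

Var(Ŷ) = N²·Var(ȳ) = N²·(1 − n/N)·s²/n.
f = 1769/20473 = 0.08640649; Var(ȳ) = 0.91359351·3.44/1769 = 0.0017765753.
Var(Ŷ) = 20473² · 0.0017765753 = 744640.4.

744600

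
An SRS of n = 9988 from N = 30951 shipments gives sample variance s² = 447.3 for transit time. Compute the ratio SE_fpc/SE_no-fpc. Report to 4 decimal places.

0.8230

f = n/N = 9988/30951 = 0.32270363.
SE_no-fpc = √(s²/n) = 0.21162169; SE_fpc = √((1−f)s²/n) = 0.17416046.
Ratio = √(1−f) = 0.82298018.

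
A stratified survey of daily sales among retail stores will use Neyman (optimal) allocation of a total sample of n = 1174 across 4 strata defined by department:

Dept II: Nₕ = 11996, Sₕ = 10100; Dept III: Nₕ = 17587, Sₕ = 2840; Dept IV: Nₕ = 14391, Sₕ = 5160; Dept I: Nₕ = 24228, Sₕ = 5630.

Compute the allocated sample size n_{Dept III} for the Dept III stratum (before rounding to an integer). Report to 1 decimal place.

153.6

Neyman allocation: nₕ = n·NₕSₕ / Σⱼ NⱼSⱼ.
Σ NⱼSⱼ = 11996·10100 + 17587·2840 + 14391·5160 + 24228·5630 = 3.8176788 × 10^8.
n_{Dept III} = 1174·17587·2840 / (3.8176788 × 10^8) = 153.6.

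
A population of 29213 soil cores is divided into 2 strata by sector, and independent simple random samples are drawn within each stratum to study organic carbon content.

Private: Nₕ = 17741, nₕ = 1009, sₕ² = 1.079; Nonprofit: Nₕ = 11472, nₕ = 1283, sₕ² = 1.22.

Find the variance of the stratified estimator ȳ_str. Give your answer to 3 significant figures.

Var(ȳ_str) = Σₕ Wₕ²(1 − fₕ)sₕ²/nₕ with Wₕ = Nₕ/N, N = 29213.
Private: Wₕ = 0.60729812; term = 0.60729812²·(1 − 0.05687391)·1.079/1009 = 3.7196657 × 10^-4.
Nonprofit: Wₕ = 0.39270188; term = 0.39270188²·(1 − 0.11183752)·1.22/1283 = 1.3024215 × 10^-4.
Sum = 5.0220872 × 10^-4.

5.02 × 10^-4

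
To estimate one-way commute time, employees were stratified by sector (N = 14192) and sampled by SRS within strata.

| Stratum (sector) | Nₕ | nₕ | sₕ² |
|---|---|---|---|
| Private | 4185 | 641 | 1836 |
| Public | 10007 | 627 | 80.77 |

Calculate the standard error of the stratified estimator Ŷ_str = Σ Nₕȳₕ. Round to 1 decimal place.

7387.4

Var(Ŷ_str) = Σₕ Nₕ²(1 − fₕ)sₕ²/nₕ.
Private: 4185²·(1 − 641/4185)·1836/641 = 4.2481889 × 10^7.
Public: 10007²·(1 − 627/10007)·80.77/627 = 1.2091753 × 10^7.
Sum = 5.4573642 × 10^7.
SE = √(5.4573642 × 10^7) = 7387.4.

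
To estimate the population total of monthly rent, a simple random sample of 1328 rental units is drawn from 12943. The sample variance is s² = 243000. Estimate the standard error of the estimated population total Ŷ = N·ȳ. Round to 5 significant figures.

165860

Var(Ŷ) = N²·Var(ȳ) = N²·(1 − n/N)·s²/n.
f = 1328/12943 = 0.10260372; Var(ȳ) = 0.89739628·243000/1328 = 164.2073.
Var(Ŷ) = 12943² · 164.2073 = 2.7508212 × 10^10.
SE(Ŷ) = √(2.7508212 × 10^10) = 165860.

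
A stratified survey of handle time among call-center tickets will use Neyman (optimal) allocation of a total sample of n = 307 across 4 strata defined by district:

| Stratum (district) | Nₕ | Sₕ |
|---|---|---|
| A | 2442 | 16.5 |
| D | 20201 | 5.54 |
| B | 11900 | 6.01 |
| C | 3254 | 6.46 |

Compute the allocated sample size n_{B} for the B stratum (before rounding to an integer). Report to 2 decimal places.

Neyman allocation: nₕ = n·NₕSₕ / Σⱼ NⱼSⱼ.
Σ NⱼSⱼ = 2442·16.5 + 20201·5.54 + 11900·6.01 + 3254·6.46 = 244746.38.
n_{B} = 307·11900·6.01 / 244746.38 = 89.71.

89.71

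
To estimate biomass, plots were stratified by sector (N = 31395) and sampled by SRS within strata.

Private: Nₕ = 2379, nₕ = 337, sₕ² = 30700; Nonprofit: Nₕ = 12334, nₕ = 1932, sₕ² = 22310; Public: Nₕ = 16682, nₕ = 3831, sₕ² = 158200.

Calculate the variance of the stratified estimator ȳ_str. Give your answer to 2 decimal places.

10.93

Var(ȳ_str) = Σₕ Wₕ²(1 − fₕ)sₕ²/nₕ with Wₕ = Nₕ/N, N = 31395.
Private: Wₕ = 0.07577640; term = 0.07577640²·(1 − 0.14165616)·30700/337 = 0.44899105.
Nonprofit: Wₕ = 0.39286511; term = 0.39286511²·(1 − 0.15664018)·22310/1932 = 1.5031152.
Public: Wₕ = 0.53135850; term = 0.53135850²·(1 − 0.22964872)·158200/3831 = 8.9816969.
Sum = 10.933803.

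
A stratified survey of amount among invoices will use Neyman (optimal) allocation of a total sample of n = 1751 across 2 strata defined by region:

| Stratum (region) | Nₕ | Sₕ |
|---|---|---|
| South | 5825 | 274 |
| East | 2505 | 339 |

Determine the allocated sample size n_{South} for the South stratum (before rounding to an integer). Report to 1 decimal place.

1142.9

Neyman allocation: nₕ = n·NₕSₕ / Σⱼ NⱼSⱼ.
Σ NⱼSⱼ = 5825·274 + 2505·339 = 2.445245 × 10^6.
n_{South} = 1751·5825·274 / (2.445245 × 10^6) = 1142.9.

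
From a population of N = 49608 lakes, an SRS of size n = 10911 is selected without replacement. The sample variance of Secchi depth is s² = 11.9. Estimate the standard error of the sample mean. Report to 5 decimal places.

0.02917

Under SRS without replacement, Var(ȳ) = (1 − f)·s²/n with f = n/N = 10911/49608 = 0.21994436.
Var(ȳ) = (1 − 0.21994436)·11.9/10911 = 0.78005564·0.0010906425 = 8.5076181 × 10^-4.
SE(ȳ) = √(8.5076181 × 10^-4) = 0.02917.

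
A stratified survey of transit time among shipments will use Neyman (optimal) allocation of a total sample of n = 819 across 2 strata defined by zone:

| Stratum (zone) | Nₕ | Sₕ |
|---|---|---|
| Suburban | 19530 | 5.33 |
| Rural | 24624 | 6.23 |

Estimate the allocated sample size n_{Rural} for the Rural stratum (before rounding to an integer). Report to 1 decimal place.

Neyman allocation: nₕ = n·NₕSₕ / Σⱼ NⱼSⱼ.
Σ NⱼSⱼ = 19530·5.33 + 24624·6.23 = 257502.42.
n_{Rural} = 819·24624·6.23 / 257502.42 = 487.9.

487.9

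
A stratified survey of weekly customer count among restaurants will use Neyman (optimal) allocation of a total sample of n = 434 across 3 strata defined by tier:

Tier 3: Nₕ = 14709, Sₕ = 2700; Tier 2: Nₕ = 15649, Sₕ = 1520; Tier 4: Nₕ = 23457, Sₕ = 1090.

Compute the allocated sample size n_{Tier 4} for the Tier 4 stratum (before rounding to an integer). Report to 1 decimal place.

Neyman allocation: nₕ = n·NₕSₕ / Σⱼ NⱼSⱼ.
Σ NⱼSⱼ = 14709·2700 + 15649·1520 + 23457·1090 = 8.906891 × 10^7.
n_{Tier 4} = 434·23457·1090 / (8.906891 × 10^7) = 124.6.

124.6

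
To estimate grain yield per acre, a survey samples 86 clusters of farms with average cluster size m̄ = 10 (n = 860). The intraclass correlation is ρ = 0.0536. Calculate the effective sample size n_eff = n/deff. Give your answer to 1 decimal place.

580.1

deff = 1 + (10 − 1)·0.0536 = 1 + 0.4824 = 1.4824.
n_eff = 860 / 1.4824 = 580.1.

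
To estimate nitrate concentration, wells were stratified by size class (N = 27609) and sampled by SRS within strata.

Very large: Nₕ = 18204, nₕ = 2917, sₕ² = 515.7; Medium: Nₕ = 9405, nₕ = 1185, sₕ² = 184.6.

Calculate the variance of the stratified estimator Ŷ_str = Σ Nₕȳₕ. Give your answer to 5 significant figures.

Var(Ŷ_str) = Σₕ Nₕ²(1 − fₕ)sₕ²/nₕ.
Very large: 18204²·(1 − 2917/18204)·515.7/2917 = 4.9198266 × 10^7.
Medium: 9405²·(1 − 1185/9405)·184.6/1185 = 1.2043257 × 10^7.
Sum = 6.1241523 × 10^7.

6.1242 × 10^7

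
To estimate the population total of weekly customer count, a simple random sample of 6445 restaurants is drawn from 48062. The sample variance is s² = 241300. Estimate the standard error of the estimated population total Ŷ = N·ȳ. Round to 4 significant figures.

273700

Var(Ŷ) = N²·Var(ȳ) = N²·(1 − n/N)·s²/n.
f = 6445/48062 = 0.13409762; Var(ȳ) = 0.86590238·241300/6445 = 32.419277.
Var(Ŷ) = 48062² · 32.419277 = 7.4887098 × 10^10.
SE(Ŷ) = √(7.4887098 × 10^10) = 273700.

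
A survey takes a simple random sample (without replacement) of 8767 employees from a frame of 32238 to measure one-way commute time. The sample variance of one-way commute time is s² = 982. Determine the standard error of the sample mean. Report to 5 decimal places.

0.28557

Under SRS without replacement, Var(ȳ) = (1 − f)·s²/n with f = n/N = 8767/32238 = 0.27194615.
Var(ȳ) = (1 − 0.27194615)·982/8767 = 0.72805385·0.11201095 = 0.081550003.
SE(ȳ) = √(0.081550003) = 0.28557.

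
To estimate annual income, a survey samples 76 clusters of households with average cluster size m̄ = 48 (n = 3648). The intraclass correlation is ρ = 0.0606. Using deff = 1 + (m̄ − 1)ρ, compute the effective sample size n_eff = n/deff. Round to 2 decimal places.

deff = 1 + (48 − 1)·0.0606 = 1 + 2.8482 = 3.8482.
n_eff = 3648 / 3.8482 = 947.98.

947.98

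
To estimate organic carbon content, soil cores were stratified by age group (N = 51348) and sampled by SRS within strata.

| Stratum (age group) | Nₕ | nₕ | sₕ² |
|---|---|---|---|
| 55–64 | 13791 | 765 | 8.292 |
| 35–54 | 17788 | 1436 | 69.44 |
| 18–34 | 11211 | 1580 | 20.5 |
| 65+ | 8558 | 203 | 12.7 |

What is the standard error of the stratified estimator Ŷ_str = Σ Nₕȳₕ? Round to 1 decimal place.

Var(Ŷ_str) = Σₕ Nₕ²(1 − fₕ)sₕ²/nₕ.
55–64: 13791²·(1 − 765/13791)·8.292/765 = 1.9471737 × 10^6.
35–54: 17788²·(1 − 1436/17788)·69.44/1436 = 1.4065438 × 10^7.
18–34: 11211²·(1 − 1580/11211)·20.5/1580 = 1.4009173 × 10^6.
65+: 8558²·(1 − 203/8558)·12.7/203 = 4.4732835 × 10^6.
Sum = 2.1886813 × 10^7.
SE = √(2.1886813 × 10^7) = 4678.3.

4678.3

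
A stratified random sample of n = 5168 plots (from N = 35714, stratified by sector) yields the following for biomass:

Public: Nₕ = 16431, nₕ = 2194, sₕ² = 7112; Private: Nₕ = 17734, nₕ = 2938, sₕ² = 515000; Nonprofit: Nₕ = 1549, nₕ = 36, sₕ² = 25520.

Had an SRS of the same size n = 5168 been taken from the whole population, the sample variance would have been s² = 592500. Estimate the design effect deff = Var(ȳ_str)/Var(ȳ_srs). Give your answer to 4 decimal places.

Var(ȳ_str) = Σ Wₕ²(1−fₕ)sₕ²/nₕ with Wₕ = Nₕ/35714:
  Public: (16431/35714)²·(1−2194/16431)·7112/2194 = 0.59451199
  Private: (17734/35714)²·(1−2938/17734)·515000/2938 = 36.060312
  Nonprofit: (1549/35714)²·(1−36/1549)·25520/36 = 1.3025414
  → Var(ȳ_str) = 37.957365.
Var(ȳ_srs) = (1 − 5168/35714)·592500/5168 = 98.0577.
deff = 37.957365 / 98.0577 = 0.3871.

0.3871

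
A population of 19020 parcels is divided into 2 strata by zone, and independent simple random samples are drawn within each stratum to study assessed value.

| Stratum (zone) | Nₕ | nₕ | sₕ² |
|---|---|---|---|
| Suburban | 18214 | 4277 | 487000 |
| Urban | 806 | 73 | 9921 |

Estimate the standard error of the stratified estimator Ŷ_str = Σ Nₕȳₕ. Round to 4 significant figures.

170200

Var(Ŷ_str) = Σₕ Nₕ²(1 − fₕ)sₕ²/nₕ.
Suburban: 18214²·(1 − 4277/18214)·487000/4277 = 2.8904426 × 10^10.
Urban: 806²·(1 − 73/806)·9921/73 = 8.0291876 × 10^7.
Sum = 2.8984718 × 10^10.
SE = √(2.8984718 × 10^10) = 170200.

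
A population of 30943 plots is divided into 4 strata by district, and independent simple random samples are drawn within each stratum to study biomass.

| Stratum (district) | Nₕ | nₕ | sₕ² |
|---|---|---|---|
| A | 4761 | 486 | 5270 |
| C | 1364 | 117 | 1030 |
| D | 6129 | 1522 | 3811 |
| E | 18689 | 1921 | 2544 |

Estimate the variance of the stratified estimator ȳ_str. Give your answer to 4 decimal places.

Var(ȳ_str) = Σₕ Wₕ²(1 − fₕ)sₕ²/nₕ with Wₕ = Nₕ/N, N = 30943.
A: Wₕ = 0.15386356; term = 0.15386356²·(1 − 0.10207940)·5270/486 = 0.23050684.
C: Wₕ = 0.04408105; term = 0.04408105²·(1 − 0.08577713)·1030/117 = 0.015638941.
D: Wₕ = 0.19807388; term = 0.19807388²·(1 − 0.24832762)·3811/1522 = 0.073842654.
E: Wₕ = 0.60398151; term = 0.60398151²·(1 − 0.10278774)·2544/1921 = 0.43344324.
Sum = 0.75343168.

0.7534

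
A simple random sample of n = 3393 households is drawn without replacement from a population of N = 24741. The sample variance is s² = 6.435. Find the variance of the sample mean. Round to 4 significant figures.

0.001636

Under SRS without replacement, Var(ȳ) = (1 − f)·s²/n with f = n/N = 3393/24741 = 0.13714078.
Var(ȳ) = (1 − 0.13714078)·6.435/3393 = 0.86285922·0.0018965517 = 0.0016364571.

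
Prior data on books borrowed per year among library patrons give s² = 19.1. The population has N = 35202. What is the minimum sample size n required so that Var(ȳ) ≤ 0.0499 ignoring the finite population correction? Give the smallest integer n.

383

Without fpc, n₀ = s²/D = 19.1/0.0499 = 382.7655.
Rounding up, n = 383.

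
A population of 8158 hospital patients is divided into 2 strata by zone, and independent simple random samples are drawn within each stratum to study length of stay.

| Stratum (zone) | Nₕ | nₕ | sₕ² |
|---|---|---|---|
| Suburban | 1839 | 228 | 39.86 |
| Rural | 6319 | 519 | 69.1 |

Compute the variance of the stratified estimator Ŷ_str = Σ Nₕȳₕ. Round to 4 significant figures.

Var(Ŷ_str) = Σₕ Nₕ²(1 − fₕ)sₕ²/nₕ.
Suburban: 1839²·(1 − 228/1839)·39.86/228 = 517940.32.
Rural: 6319²·(1 − 519/6319)·69.1/519 = 4.8796316 × 10^6.
Sum = 5.3975719 × 10^6.

5.398 × 10^6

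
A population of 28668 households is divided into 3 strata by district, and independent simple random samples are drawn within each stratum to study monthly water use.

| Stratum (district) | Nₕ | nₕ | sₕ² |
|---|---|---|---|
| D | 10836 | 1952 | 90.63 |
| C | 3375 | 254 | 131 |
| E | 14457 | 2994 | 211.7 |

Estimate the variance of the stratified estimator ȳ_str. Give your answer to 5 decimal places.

Var(ȳ_str) = Σₕ Wₕ²(1 − fₕ)sₕ²/nₕ with Wₕ = Nₕ/N, N = 28668.
D: Wₕ = 0.37798242; term = 0.37798242²·(1 − 0.18014027)·90.63/1952 = 0.0054384473.
C: Wₕ = 0.11772708; term = 0.11772708²·(1 − 0.07525926)·131/254 = 0.0066101351.
E: Wₕ = 0.50429050; term = 0.50429050²·(1 − 0.20709691)·211.7/2994 = 0.014257742.
Sum = 0.026306324.

0.02631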